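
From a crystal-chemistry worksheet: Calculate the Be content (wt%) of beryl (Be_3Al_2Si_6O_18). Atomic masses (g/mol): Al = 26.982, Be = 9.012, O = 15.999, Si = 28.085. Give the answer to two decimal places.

5.03 wt%

Molar mass of Be_3Al_2Si_6O_18: 3·9.012 + 2·26.982 + 6·28.085 + 18·15.999 = 537.492 g/mol.
Mass of Be per formula unit: 3 × 9.012 = 27.036 g.
Weight fraction Be = 27.036 / 537.492 = 0.0503.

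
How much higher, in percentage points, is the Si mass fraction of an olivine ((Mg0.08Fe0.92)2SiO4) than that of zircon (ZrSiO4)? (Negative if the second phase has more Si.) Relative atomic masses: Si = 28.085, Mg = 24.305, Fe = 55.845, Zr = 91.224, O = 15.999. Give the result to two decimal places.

M((Mg0.08Fe0.92)2SiO4) = 198.725 g/mol, so wt% Si = 28.085/198.725 × 100 = 14.13%.
M(ZrSiO4) = 183.305 g/mol, so wt% Si = 28.085/183.305 × 100 = 15.32%.
14.13 − 15.32 = -1.19 pp.

-1.19 percentage points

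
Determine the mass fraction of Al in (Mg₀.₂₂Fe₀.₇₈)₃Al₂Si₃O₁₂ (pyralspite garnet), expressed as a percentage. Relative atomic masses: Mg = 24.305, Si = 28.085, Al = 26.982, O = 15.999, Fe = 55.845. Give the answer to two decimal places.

Molar mass of (Mg₀.₂₂Fe₀.₇₈)₃Al₂Si₃O₁₂: 0.66*24.305 + 2.34*55.845 + 2*26.982 + 3*28.085 + 12*15.999 = 476.926 g/mol.
Mass of Al per formula unit: 2 × 26.982 = 53.964 g.
Weight fraction Al = 53.964 / 476.926 = 0.1131.

11.31 mass %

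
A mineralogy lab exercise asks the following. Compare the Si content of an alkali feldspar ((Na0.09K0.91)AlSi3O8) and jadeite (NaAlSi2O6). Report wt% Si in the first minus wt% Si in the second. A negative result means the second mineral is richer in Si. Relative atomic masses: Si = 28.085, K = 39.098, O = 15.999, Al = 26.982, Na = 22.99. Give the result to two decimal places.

2.64 percentage points

M((Na0.09K0.91)AlSi3O8) = 276.877 g/mol, so wt% Si = 84.255/276.877 × 100 = 30.43%.
M(NaAlSi2O6) = 202.136 g/mol, so wt% Si = 56.170/202.136 × 100 = 27.79%.
30.43 − 27.79 = 2.64 pp.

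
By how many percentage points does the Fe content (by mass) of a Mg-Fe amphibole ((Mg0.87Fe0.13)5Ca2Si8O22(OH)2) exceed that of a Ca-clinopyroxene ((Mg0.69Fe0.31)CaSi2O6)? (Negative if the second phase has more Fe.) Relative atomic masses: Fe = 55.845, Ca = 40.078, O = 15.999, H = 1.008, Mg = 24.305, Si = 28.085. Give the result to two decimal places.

-3.29 percentage points

M((Mg0.87Fe0.13)5Ca2Si8O22(OH)2) = 832.854 g/mol, so wt% Fe = 36.299/832.854 × 100 = 4.36%.
M((Mg0.69Fe0.31)CaSi2O6) = 226.324 g/mol, so wt% Fe = 17.312/226.324 × 100 = 7.65%.
4.36 − 7.65 = -3.29 pp.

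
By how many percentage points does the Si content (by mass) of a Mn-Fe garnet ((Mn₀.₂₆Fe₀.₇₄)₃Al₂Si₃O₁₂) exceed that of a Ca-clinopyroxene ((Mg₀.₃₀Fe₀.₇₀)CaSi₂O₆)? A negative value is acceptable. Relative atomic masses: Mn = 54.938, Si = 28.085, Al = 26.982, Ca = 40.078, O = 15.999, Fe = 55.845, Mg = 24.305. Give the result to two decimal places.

Si in (Mn₀.₂₆Fe₀.₇₄)₃Al₂Si₃O₁₂: molar mass 497.035 g/mol; 3×28.085 = 84.255 g → 16.95 wt%.
Si in (Mg₀.₃₀Fe₀.₇₀)CaSi₂O₆: molar mass 238.625 g/mol; 2×28.085 = 56.170 g → 23.54 wt%.
Difference = 16.95 − 23.54 = -6.59 percentage points.

-6.59 percentage points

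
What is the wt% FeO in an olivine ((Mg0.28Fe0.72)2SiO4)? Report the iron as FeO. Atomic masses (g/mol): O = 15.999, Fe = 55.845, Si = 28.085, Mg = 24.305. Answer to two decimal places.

Formula mass = 186.109 g/mol.
1.44 Fe → 1.4400 mol FeO per formula unit; M(FeO) = 71.844, so FeO mass = 103.455 g.
103.455/186.109 × 100 = 55.59 wt%.

55.59 wt%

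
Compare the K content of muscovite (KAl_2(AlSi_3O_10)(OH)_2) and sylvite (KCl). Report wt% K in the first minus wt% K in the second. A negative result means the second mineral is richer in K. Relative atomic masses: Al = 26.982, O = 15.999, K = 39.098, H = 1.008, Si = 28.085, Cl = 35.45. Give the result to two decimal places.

-42.63 percentage points

First mineral: 39.098 g K in 398.303 g formula = 9.82 wt% K.
Second mineral: 39.098 g K in 74.548 g formula = 52.45 wt% K.
9.82% − 52.45% gives a difference of -42.63 percentage points.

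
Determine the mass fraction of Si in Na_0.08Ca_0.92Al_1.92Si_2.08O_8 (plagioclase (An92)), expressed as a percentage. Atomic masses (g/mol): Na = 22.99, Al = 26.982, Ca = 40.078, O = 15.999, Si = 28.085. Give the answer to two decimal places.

M(Na_0.08Ca_0.92Al_1.92Si_2.08O_8) = 276.925 g/mol.
Si contributes 2.08 × 28.085 = 58.417 g per mole.
58.417/276.925 = 0.2109 → 21.09%.

21.09 weight percent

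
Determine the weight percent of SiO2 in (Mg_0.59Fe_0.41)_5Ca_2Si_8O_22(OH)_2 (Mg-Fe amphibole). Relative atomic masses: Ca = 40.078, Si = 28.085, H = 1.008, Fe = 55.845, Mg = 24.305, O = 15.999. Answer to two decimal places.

54.81 wt%

Formula mass = 877.010 g/mol.
8 Si → 8.0000 mol SiO2 per formula unit; M(SiO2) = 60.083, so SiO2 mass = 480.664 g.
480.664/877.010 × 100 = 54.81 wt%.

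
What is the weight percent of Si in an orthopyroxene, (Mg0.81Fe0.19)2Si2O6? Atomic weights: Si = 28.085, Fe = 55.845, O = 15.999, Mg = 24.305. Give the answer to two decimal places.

26.40 mass %

Formula mass = 1.62*24.305 + 0.38*55.845 + 2*28.085 + 6*15.999 = 212.759 g/mol, of which 56.170 g is Si.
So Si makes up 56.170/212.759 = 0.2640 of the mass, i.e. 26.40%.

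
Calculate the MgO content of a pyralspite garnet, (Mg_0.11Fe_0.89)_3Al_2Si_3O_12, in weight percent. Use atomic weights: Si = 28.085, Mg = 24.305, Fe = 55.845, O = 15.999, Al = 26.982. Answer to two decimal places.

Formula mass = 487.334 g/mol.
0.33 Mg → 0.3300 mol MgO per formula unit; M(MgO) = 40.304, so MgO mass = 13.300 g.
13.300/487.334 × 100 = 2.73 wt%.

2.73 wt%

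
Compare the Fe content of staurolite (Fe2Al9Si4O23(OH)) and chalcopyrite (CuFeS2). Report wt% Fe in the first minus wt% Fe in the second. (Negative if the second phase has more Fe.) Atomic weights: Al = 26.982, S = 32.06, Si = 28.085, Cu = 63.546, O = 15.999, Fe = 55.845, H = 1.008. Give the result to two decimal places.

-17.32 percentage points

Fe in Fe2Al9Si4O23(OH): molar mass 851.852 g/mol; 2×55.845 = 111.690 g → 13.11 wt%.
Fe in CuFeS2: molar mass 183.511 g/mol; 1×55.845 = 55.845 g → 30.43 wt%.
Difference = 13.11 − 30.43 = -17.32 percentage points.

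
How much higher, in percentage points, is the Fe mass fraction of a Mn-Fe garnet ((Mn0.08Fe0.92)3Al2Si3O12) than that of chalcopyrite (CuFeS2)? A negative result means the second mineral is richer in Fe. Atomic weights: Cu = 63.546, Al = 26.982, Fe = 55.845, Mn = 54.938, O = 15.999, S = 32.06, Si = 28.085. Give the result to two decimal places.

M((Mn0.08Fe0.92)3Al2Si3O12) = 497.524 g/mol, so wt% Fe = 154.132/497.524 × 100 = 30.98%.
M(CuFeS2) = 183.511 g/mol, so wt% Fe = 55.845/183.511 × 100 = 30.43%.
30.98 − 30.43 = 0.55 pp.

0.55 percentage points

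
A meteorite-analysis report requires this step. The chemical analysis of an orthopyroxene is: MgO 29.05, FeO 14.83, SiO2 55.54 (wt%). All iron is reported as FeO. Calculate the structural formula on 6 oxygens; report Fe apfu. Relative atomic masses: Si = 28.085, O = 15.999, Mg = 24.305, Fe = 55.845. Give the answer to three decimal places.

29.05 wt% MgO ÷ 40.304 g/mol = 0.72077 mol, giving 0.72077 Mg and 0.72077 O.
14.83 wt% FeO ÷ 71.844 g/mol = 0.20642 mol, giving 0.20642 Fe and 0.20642 O.
55.54 wt% SiO2 ÷ 60.083 g/mol = 0.92439 mol, giving 0.92439 Si and 1.84878 O.
Oxygen sums to 2.77597; scaling by 6/2.77597 = 2.16141 puts the formula on 6 O.
Fe: 0.20642 × 2.16141 = 0.446 atoms per formula unit.

0.446 Fe apfu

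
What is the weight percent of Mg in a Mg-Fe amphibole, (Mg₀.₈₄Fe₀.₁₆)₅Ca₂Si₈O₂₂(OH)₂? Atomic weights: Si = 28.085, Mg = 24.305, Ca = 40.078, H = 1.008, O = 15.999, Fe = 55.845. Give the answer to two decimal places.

Molar mass of (Mg₀.₈₄Fe₀.₁₆)₅Ca₂Si₈O₂₂(OH)₂: 4.20·24.305 + 0.80·55.845 + 2·40.078 + 8·28.085 + 24·15.999 + 2·1.008 = 837.585 g/mol.
Mass of Mg per formula unit: 4.20 × 24.305 = 102.081 g.
Weight fraction Mg = 102.081 / 837.585 = 0.1219.

12.19 wt%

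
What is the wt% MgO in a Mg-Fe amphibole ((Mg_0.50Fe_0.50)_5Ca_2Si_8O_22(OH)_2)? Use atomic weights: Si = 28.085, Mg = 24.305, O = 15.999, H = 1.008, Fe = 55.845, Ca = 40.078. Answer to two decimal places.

Formula mass = 891.203 g/mol.
2.50 Mg → 2.5000 mol MgO per formula unit; M(MgO) = 40.304, so MgO mass = 100.760 g.
100.760/891.203 × 100 = 11.31 wt%.

11.31 wt%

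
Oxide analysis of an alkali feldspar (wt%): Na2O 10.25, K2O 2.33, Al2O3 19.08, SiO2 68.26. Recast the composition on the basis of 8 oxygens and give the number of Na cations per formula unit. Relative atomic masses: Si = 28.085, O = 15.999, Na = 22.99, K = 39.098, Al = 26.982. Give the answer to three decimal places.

Na2O (M=61.979): mol = 0.16538; Na = 0.33076, O = 0.16538.
K2O (M=94.195): mol = 0.02474; K = 0.04948, O = 0.02474.
Al2O3 (M=101.961): mol = 0.18713; Al = 0.37426, O = 0.56139.
SiO2 (M=60.083): mol = 1.13610; Si = 1.13610, O = 2.27220.
ΣO = 3.02371; factor = 8/ΣO = 2.64576.
Na apfu = 0.33076 × 2.64576 = 0.875.

0.875 Na apfu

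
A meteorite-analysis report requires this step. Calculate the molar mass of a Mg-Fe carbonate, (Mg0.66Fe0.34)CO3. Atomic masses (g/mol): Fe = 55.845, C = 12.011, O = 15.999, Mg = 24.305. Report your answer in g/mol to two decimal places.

The formula mass is the sum 0.66·24.305 + 0.34·55.845 + 1·12.011 + 3·15.999.

95.04 g/mol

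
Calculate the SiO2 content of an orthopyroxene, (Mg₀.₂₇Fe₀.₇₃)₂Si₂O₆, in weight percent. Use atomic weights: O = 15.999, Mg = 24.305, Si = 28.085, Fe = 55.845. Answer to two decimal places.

48.69 wt%

M((Mg₀.₂₇Fe₀.₇₃)₂Si₂O₆) = 246.822 g/mol; M(SiO2) = 60.083 g/mol.
Moles SiO2 per formula unit = 2 Si ÷ 1 = 2.0000.
SiO2 fraction = (2.0000 × 60.083) / 246.822 = 120.166/246.822 = 0.4869.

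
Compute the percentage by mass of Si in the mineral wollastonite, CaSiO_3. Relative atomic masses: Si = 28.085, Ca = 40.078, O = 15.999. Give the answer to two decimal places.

24.18 mass %

M(CaSiO_3) = 116.160 g/mol.
Si contributes 1 × 28.085 = 28.085 g per mole.
28.085/116.160 = 0.2418 → 24.18%.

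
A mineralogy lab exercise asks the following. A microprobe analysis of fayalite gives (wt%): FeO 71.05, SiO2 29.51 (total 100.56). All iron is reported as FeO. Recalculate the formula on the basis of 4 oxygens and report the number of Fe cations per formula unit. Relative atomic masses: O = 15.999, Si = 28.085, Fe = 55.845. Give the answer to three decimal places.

FeO (M=71.844): mol = 0.98895; Fe = 0.98895, O = 0.98895.
SiO2 (M=60.083): mol = 0.49115; Si = 0.49115, O = 0.98230.
ΣO = 1.97125; factor = 4/ΣO = 2.02917.
Fe apfu = 0.98895 × 2.02917 = 2.007.

2.007 Fe apfu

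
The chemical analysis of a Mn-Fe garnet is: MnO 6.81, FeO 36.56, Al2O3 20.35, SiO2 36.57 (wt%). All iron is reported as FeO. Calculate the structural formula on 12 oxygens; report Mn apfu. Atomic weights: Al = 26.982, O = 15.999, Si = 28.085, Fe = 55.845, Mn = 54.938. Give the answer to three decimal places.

MnO: 6.81/70.937 = 0.09600 mol → 0.09600 mol Mn, 0.09600 mol O.
FeO: 36.56/71.844 = 0.50888 mol → 0.50888 mol Fe, 0.50888 mol O.
Al2O3: 20.35/101.961 = 0.19959 mol → 0.39918 mol Al, 0.59877 mol O.
SiO2: 36.57/60.083 = 0.60866 mol → 0.60866 mol Si, 1.21732 mol O.
Total oxygen = 2.42097 mol. Normalization factor = 12/2.42097 = 4.95669.
Mn per 12 O = 0.09600 × 4.95669 = 0.476.

0.476 Mn apfu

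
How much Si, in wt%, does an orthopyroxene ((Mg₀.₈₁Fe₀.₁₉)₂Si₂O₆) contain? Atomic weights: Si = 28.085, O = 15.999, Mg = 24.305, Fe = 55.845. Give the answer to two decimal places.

26.40 wt%

Formula mass = 1.62·24.305 + 0.38·55.845 + 2·28.085 + 6·15.999 = 212.759 g/mol, of which 56.170 g is Si.
So Si makes up 56.170/212.759 = 0.2640 of the mass, i.e. 26.40%.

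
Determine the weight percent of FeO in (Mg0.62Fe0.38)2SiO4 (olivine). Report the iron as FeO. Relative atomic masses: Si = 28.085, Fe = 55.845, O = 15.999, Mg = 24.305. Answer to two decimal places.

Formula mass = 164.661 g/mol.
0.76 Fe → 0.7600 mol FeO per formula unit; M(FeO) = 71.844, so FeO mass = 54.601 g.
54.601/164.661 × 100 = 33.16 wt%.

33.16 wt%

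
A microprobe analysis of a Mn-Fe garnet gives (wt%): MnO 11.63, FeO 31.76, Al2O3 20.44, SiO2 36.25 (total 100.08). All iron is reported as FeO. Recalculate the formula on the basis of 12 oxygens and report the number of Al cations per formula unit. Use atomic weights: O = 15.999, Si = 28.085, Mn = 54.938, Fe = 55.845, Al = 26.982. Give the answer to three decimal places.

MnO (M=70.937): mol = 0.16395; Mn = 0.16395, O = 0.16395.
FeO (M=71.844): mol = 0.44207; Fe = 0.44207, O = 0.44207.
Al2O3 (M=101.961): mol = 0.20047; Al = 0.40094, O = 0.60141.
SiO2 (M=60.083): mol = 0.60333; Si = 0.60333, O = 1.20666.
ΣO = 2.41409; factor = 12/ΣO = 4.97082.
Al apfu = 0.40094 × 4.97082 = 1.993.

1.993 Al apfu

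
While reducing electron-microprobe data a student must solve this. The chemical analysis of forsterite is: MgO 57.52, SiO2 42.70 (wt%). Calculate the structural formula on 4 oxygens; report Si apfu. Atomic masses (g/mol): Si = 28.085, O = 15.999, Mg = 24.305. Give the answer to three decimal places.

0.998 Si apfu

MgO (M=40.304): mol = 1.42715; Mg = 1.42715, O = 1.42715.
SiO2 (M=60.083): mol = 0.71068; Si = 0.71068, O = 1.42136.
ΣO = 2.84851; factor = 4/ΣO = 1.40424.
Si apfu = 0.71068 × 1.40424 = 0.998.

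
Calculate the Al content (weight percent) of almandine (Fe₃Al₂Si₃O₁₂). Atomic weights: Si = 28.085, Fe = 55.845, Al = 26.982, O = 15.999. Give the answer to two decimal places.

Formula mass = 3·55.845 + 2·26.982 + 3·28.085 + 12·15.999 = 497.742 g/mol, of which 53.964 g is Al.
So Al makes up 53.964/497.742 = 0.1084 of the mass, i.e. 10.84%.

10.84 weight percent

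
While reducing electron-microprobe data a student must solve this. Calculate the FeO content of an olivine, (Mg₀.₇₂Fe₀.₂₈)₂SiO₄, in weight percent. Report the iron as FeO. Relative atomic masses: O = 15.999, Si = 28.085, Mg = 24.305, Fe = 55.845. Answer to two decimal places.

25.41 wt%

Molar mass of (Mg₀.₇₂Fe₀.₂₈)₂SiO₄ = 1.44·24.305 + 0.56·55.845 + 1·28.085 + 4·15.999 = 158.353 g/mol.
Each formula unit contains 0.56 Fe, equivalent to 0.56/1 = 0.5600 mol FeO.
M(FeO) = 1×55.845 + 1×15.999 = 71.844 g/mol.
Mass of FeO per formula unit = 0.5600 × 71.844 = 40.233 g.
FeO wt% = 40.233 / 158.353 × 100 = 25.41%.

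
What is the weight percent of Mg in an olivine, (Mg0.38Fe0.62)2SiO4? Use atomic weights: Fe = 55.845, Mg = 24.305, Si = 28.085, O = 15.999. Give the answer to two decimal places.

Formula mass = 0.76·24.305 + 1.24·55.845 + 1·28.085 + 4·15.999 = 179.801 g/mol, of which 18.472 g is Mg.
So Mg makes up 18.472/179.801 = 0.1027 of the mass, i.e. 10.27%.

10.27 weight percent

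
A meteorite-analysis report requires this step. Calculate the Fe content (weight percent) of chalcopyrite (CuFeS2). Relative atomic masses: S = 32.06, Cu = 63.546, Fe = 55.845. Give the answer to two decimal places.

Formula mass = 1×63.546 + 1×55.845 + 2×32.06 = 183.511 g/mol, of which 55.845 g is Fe.
So Fe makes up 55.845/183.511 = 0.3043 of the mass, i.e. 30.43%.

30.43 weight percent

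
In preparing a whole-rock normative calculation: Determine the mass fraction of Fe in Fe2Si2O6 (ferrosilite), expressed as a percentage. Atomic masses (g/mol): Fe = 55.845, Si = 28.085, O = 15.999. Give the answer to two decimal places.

Formula mass = 2·55.845 + 2·28.085 + 6·15.999 = 263.854 g/mol, of which 111.690 g is Fe.
So Fe makes up 111.690/263.854 = 0.4233 of the mass, i.e. 42.33%.

42.33 mass %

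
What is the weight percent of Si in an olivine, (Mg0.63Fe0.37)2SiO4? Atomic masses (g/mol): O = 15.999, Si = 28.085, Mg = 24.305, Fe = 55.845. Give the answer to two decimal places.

M((Mg0.63Fe0.37)2SiO4) = 164.031 g/mol.
Si contributes 1 × 28.085 = 28.085 g per mole.
28.085/164.031 = 0.1712 → 17.12%.

17.12 weight percent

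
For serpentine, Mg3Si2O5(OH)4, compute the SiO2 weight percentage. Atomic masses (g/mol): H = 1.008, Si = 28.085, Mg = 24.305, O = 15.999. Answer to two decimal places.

43.36 wt%

Formula mass = 277.108 g/mol.
2 Si → 2.0000 mol SiO2 per formula unit; M(SiO2) = 60.083, so SiO2 mass = 120.166 g.
120.166/277.108 × 100 = 43.36 wt%.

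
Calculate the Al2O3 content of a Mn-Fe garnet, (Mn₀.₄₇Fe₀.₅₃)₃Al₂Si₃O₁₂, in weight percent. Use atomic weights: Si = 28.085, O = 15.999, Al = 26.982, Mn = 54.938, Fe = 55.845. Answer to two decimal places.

20.54 wt%

Formula mass = 496.463 g/mol.
2 Al → 1.0000 mol Al2O3 per formula unit; M(Al2O3) = 101.961, so Al2O3 mass = 101.961 g.
101.961/496.463 × 100 = 20.54 wt%.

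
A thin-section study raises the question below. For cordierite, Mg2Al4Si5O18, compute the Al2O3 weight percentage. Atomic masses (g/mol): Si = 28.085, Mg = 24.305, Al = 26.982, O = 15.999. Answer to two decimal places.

M(Mg2Al4Si5O18) = 584.945 g/mol; M(Al2O3) = 101.961 g/mol.
Moles Al2O3 per formula unit = 4 Al ÷ 2 = 2.0000.
Al2O3 fraction = (2.0000 × 101.961) / 584.945 = 203.922/584.945 = 0.3486.

34.86 wt%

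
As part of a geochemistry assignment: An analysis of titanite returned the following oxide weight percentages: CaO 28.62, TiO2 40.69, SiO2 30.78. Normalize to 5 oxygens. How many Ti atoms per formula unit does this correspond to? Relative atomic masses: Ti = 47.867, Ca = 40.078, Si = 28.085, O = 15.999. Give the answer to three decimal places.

CaO: 28.62/56.077 = 0.51037 mol → 0.51037 mol Ca, 0.51037 mol O.
TiO2: 40.69/79.865 = 0.50948 mol → 0.50948 mol Ti, 1.01896 mol O.
SiO2: 30.78/60.083 = 0.51229 mol → 0.51229 mol Si, 1.02458 mol O.
Total oxygen = 2.55391 mol. Normalization factor = 5/2.55391 = 1.95778.
Ti per 5 O = 0.50948 × 1.95778 = 0.997.

0.997 Ti apfu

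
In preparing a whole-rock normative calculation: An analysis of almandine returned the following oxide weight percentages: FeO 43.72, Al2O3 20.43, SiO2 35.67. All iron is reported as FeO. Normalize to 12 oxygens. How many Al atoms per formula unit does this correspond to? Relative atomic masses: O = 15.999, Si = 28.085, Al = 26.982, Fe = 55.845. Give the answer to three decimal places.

43.72 wt% FeO ÷ 71.844 g/mol = 0.60854 mol, giving 0.60854 Fe and 0.60854 O.
20.43 wt% Al2O3 ÷ 101.961 g/mol = 0.20037 mol, giving 0.40074 Al and 0.60111 O.
35.67 wt% SiO2 ÷ 60.083 g/mol = 0.59368 mol, giving 0.59368 Si and 1.18736 O.
Oxygen sums to 2.39701; scaling by 12/2.39701 = 5.00624 puts the formula on 12 O.
Al: 0.40074 × 5.00624 = 2.006 atoms per formula unit.

2.006 Al apfu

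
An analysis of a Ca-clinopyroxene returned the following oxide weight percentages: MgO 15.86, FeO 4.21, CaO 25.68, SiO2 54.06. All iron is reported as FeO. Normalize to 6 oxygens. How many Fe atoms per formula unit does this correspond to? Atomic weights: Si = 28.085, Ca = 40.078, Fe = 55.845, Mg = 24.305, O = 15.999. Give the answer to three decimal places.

15.86 wt% MgO ÷ 40.304 g/mol = 0.39351 mol, giving 0.39351 Mg and 0.39351 O.
4.21 wt% FeO ÷ 71.844 g/mol = 0.05860 mol, giving 0.05860 Fe and 0.05860 O.
25.68 wt% CaO ÷ 56.077 g/mol = 0.45794 mol, giving 0.45794 Ca and 0.45794 O.
54.06 wt% SiO2 ÷ 60.083 g/mol = 0.89976 mol, giving 0.89976 Si and 1.79952 O.
Oxygen sums to 2.70957; scaling by 6/2.70957 = 2.21437 puts the formula on 6 O.
Fe: 0.05860 × 2.21437 = 0.130 atoms per formula unit.

0.130 Fe apfu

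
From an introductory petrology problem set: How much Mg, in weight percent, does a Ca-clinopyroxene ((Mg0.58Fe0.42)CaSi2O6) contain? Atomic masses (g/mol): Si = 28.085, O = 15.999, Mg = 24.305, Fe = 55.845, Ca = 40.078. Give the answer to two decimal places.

6.13 weight percent

M((Mg0.58Fe0.42)CaSi2O6) = 229.794 g/mol.
Mg contributes 0.58 × 24.305 = 14.097 g per mole.
14.097/229.794 = 0.0613 → 6.13%.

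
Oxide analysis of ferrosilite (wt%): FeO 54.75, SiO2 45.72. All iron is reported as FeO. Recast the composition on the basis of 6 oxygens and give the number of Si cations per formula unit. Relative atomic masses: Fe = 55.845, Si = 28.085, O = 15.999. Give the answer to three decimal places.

FeO: 54.75/71.844 = 0.76207 mol → 0.76207 mol Fe, 0.76207 mol O.
SiO2: 45.72/60.083 = 0.76095 mol → 0.76095 mol Si, 1.52190 mol O.
Total oxygen = 2.28397 mol. Normalization factor = 6/2.28397 = 2.62700.
Si per 6 O = 0.76095 × 2.62700 = 1.999.

1.999 Si apfu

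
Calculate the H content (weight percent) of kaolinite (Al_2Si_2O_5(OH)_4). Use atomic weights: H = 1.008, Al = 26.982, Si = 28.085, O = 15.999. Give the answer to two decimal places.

Formula mass = 2·26.982 + 2·28.085 + 9·15.999 + 4·1.008 = 258.157 g/mol, of which 4.032 g is H.
So H makes up 4.032/258.157 = 0.0156 of the mass, i.e. 1.56%.

1.56 weight percent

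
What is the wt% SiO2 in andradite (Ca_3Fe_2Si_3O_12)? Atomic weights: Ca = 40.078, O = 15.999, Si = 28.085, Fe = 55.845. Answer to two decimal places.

35.47 wt%

Formula mass = 508.167 g/mol.
3 Si → 3.0000 mol SiO2 per formula unit; M(SiO2) = 60.083, so SiO2 mass = 180.249 g.
180.249/508.167 × 100 = 35.47 wt%.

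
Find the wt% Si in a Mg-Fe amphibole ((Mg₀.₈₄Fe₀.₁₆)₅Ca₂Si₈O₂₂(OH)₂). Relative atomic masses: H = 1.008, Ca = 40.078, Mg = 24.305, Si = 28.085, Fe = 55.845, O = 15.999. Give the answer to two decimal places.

M((Mg₀.₈₄Fe₀.₁₆)₅Ca₂Si₈O₂₂(OH)₂) = 837.585 g/mol.
Si contributes 8 × 28.085 = 224.680 g per mole.
224.680/837.585 = 0.2682 → 26.82%.

26.82 mass %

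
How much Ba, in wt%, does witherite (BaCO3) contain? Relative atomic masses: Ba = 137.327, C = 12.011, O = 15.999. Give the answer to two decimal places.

69.59 wt%

M(BaCO3) = 197.335 g/mol.
Ba contributes 1 × 137.327 = 137.327 g per mole.
137.327/197.335 = 0.6959 → 69.59%.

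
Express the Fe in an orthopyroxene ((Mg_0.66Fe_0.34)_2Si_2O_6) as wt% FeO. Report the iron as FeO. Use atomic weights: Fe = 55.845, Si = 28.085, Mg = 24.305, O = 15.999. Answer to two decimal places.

21.98 wt%

M((Mg_0.66Fe_0.34)_2Si_2O_6) = 222.221 g/mol; M(FeO) = 71.844 g/mol.
Moles FeO per formula unit = 0.68 Fe ÷ 1 = 0.6800.
FeO fraction = (0.6800 × 71.844) / 222.221 = 48.854/222.221 = 0.2198.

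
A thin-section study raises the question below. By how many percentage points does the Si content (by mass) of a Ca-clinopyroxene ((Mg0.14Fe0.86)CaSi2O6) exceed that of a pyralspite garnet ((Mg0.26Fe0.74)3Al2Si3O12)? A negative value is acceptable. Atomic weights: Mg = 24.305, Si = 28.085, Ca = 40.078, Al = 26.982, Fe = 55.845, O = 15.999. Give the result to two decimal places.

M((Mg0.14Fe0.86)CaSi2O6) = 243.671 g/mol, so wt% Si = 56.170/243.671 × 100 = 23.05%.
M((Mg0.26Fe0.74)3Al2Si3O12) = 473.141 g/mol, so wt% Si = 84.255/473.141 × 100 = 17.81%.
23.05 − 17.81 = 5.24 pp.

5.24 percentage points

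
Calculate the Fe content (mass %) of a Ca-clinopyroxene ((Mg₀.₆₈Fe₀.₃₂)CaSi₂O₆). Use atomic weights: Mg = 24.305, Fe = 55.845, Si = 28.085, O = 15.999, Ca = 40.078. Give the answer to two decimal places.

M((Mg₀.₆₈Fe₀.₃₂)CaSi₂O₆) = 226.640 g/mol.
Fe contributes 0.32 × 55.845 = 17.870 g per mole.
17.870/226.640 = 0.0788 → 7.88%.

7.88 mass %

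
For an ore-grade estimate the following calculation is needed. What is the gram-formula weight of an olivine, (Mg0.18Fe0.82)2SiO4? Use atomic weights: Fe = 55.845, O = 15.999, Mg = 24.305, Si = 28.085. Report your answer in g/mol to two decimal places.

M = 0.36×24.305 + 1.64×55.845 + 1×28.085 + 4×15.999

192.42 g/mol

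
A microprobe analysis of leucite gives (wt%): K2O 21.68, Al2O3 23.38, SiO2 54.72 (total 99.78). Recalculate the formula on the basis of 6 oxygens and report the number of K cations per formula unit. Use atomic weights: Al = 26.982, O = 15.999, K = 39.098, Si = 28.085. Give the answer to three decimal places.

21.68 wt% K2O ÷ 94.195 g/mol = 0.23016 mol, giving 0.46032 K and 0.23016 O.
23.38 wt% Al2O3 ÷ 101.961 g/mol = 0.22930 mol, giving 0.45860 Al and 0.68790 O.
54.72 wt% SiO2 ÷ 60.083 g/mol = 0.91074 mol, giving 0.91074 Si and 1.82148 O.
Oxygen sums to 2.73954; scaling by 6/2.73954 = 2.19015 puts the formula on 6 O.
K: 0.46032 × 2.19015 = 1.008 atoms per formula unit.

1.008 K apfu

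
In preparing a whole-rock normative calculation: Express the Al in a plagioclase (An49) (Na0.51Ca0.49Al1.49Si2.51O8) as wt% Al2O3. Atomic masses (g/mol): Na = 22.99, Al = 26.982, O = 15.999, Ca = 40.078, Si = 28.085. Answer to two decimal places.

Molar mass of Na0.51Ca0.49Al1.49Si2.51O8 = 0.51×22.99 + 0.49×40.078 + 1.49×26.982 + 2.51×28.085 + 8×15.999 = 270.052 g/mol.
Each formula unit contains 1.49 Al, equivalent to 1.49/2 = 0.7450 mol Al2O3.
M(Al2O3) = 2×26.982 + 3×15.999 = 101.961 g/mol.
Mass of Al2O3 per formula unit = 0.7450 × 101.961 = 75.961 g.
Al2O3 wt% = 75.961 / 270.052 × 100 = 28.13%.

28.13 wt%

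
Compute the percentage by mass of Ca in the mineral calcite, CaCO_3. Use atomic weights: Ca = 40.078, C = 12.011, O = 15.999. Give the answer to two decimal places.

Formula mass = 1*40.078 + 1*12.011 + 3*15.999 = 100.086 g/mol, of which 40.078 g is Ca.
So Ca makes up 40.078/100.086 = 0.4004 of the mass, i.e. 40.04%.

40.04 weight percent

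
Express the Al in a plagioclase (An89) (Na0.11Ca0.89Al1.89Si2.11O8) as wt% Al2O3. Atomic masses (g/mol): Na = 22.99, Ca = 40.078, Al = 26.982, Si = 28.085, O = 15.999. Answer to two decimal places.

Molar mass of Na0.11Ca0.89Al1.89Si2.11O8 = 0.11×22.99 + 0.89×40.078 + 1.89×26.982 + 2.11×28.085 + 8×15.999 = 276.446 g/mol.
Each formula unit contains 1.89 Al, equivalent to 1.89/2 = 0.9450 mol Al2O3.
M(Al2O3) = 2×26.982 + 3×15.999 = 101.961 g/mol.
Mass of Al2O3 per formula unit = 0.9450 × 101.961 = 96.353 g.
Al2O3 wt% = 96.353 / 276.446 × 100 = 34.85%.

34.85 wt%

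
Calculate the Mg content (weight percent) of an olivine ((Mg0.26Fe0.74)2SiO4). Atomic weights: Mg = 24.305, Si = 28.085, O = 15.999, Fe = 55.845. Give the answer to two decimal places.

6.75 weight percent

Molar mass of (Mg0.26Fe0.74)2SiO4: 0.52·24.305 + 1.48·55.845 + 1·28.085 + 4·15.999 = 187.370 g/mol.
Mass of Mg per formula unit: 0.52 × 24.305 = 12.639 g.
Weight fraction Mg = 12.639 / 187.370 = 0.0675.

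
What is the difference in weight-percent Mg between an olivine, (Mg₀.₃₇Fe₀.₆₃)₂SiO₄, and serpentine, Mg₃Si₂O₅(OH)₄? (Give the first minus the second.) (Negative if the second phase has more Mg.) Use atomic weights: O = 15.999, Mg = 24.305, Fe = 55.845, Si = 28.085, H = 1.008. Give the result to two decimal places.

M((Mg₀.₃₇Fe₀.₆₃)₂SiO₄) = 180.431 g/mol, so wt% Mg = 17.986/180.431 × 100 = 9.97%.
M(Mg₃Si₂O₅(OH)₄) = 277.108 g/mol, so wt% Mg = 72.915/277.108 × 100 = 26.31%.
9.97 − 26.31 = -16.34 pp.

-16.34 percentage points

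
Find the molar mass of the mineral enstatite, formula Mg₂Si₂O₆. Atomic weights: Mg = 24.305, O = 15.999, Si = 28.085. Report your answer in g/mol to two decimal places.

200.77 g/mol

Mg: 2 × 24.305 = 48.6100
Si: 2 × 28.085 = 56.1700
O: 6 × 15.999 = 95.9940
Summing the contributions gives the formula mass.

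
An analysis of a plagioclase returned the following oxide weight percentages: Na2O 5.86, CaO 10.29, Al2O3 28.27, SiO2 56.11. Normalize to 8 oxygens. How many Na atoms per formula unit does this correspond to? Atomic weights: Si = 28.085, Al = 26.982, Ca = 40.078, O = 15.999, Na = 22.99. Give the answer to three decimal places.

0.508 Na apfu

5.86 wt% Na2O ÷ 61.979 g/mol = 0.09455 mol, giving 0.18910 Na and 0.09455 O.
10.29 wt% CaO ÷ 56.077 g/mol = 0.18350 mol, giving 0.18350 Ca and 0.18350 O.
28.27 wt% Al2O3 ÷ 101.961 g/mol = 0.27726 mol, giving 0.55452 Al and 0.83178 O.
56.11 wt% SiO2 ÷ 60.083 g/mol = 0.93387 mol, giving 0.93387 Si and 1.86774 O.
Oxygen sums to 2.97757; scaling by 8/2.97757 = 2.68675 puts the formula on 8 O.
Na: 0.18910 × 2.68675 = 0.508 atoms per formula unit.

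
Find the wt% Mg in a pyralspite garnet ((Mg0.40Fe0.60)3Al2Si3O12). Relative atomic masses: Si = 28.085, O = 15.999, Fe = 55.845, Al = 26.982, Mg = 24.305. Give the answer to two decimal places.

Molar mass of (Mg0.40Fe0.60)3Al2Si3O12: 1.20·24.305 + 1.80·55.845 + 2·26.982 + 3·28.085 + 12·15.999 = 459.894 g/mol.
Mass of Mg per formula unit: 1.20 × 24.305 = 29.166 g.
Weight fraction Mg = 29.166 / 459.894 = 0.0634.

6.34 wt%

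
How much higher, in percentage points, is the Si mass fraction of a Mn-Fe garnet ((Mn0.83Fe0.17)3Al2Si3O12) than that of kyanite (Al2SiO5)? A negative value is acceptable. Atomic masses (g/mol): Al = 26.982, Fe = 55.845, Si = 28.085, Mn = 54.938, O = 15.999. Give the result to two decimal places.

First mineral: 84.255 g Si in 495.484 g formula = 17.00 wt% Si.
Second mineral: 28.085 g Si in 162.044 g formula = 17.33 wt% Si.
17.00% − 17.33% gives a difference of -0.33 percentage points.

-0.33 percentage points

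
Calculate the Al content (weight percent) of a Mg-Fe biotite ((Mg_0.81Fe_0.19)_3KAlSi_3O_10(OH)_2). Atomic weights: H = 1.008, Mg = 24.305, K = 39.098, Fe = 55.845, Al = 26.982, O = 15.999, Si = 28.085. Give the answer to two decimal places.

Formula mass = 2.43·24.305 + 0.57·55.845 + 1·39.098 + 1·26.982 + 3·28.085 + 12·15.999 + 2·1.008 = 435.232 g/mol, of which 26.982 g is Al.
So Al makes up 26.982/435.232 = 0.0620 of the mass, i.e. 6.20%.

6.20 weight percent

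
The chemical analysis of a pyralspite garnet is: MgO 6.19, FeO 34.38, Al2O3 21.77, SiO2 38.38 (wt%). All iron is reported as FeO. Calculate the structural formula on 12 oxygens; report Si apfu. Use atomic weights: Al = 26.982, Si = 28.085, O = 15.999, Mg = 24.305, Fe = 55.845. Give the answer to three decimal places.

3.006 Si apfu

MgO: 6.19/40.304 = 0.15358 mol → 0.15358 mol Mg, 0.15358 mol O.
FeO: 34.38/71.844 = 0.47854 mol → 0.47854 mol Fe, 0.47854 mol O.
Al2O3: 21.77/101.961 = 0.21351 mol → 0.42702 mol Al, 0.64053 mol O.
SiO2: 38.38/60.083 = 0.63878 mol → 0.63878 mol Si, 1.27756 mol O.
Total oxygen = 2.55021 mol. Normalization factor = 12/2.55021 = 4.70549.
Si per 12 O = 0.63878 × 4.70549 = 3.006.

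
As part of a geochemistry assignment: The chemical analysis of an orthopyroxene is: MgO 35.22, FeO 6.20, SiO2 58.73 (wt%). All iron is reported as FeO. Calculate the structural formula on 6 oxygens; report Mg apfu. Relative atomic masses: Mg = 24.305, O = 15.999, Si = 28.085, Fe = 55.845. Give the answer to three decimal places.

1.799 Mg apfu

MgO: 35.22/40.304 = 0.87386 mol → 0.87386 mol Mg, 0.87386 mol O.
FeO: 6.20/71.844 = 0.08630 mol → 0.08630 mol Fe, 0.08630 mol O.
SiO2: 58.73/60.083 = 0.97748 mol → 0.97748 mol Si, 1.95496 mol O.
Total oxygen = 2.91512 mol. Normalization factor = 6/2.91512 = 2.05823.
Mg per 6 O = 0.87386 × 2.05823 = 1.799.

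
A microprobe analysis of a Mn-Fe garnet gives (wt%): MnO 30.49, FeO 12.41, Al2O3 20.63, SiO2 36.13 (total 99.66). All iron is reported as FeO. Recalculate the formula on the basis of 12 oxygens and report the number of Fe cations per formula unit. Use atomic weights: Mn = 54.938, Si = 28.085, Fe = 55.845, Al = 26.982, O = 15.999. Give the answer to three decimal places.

0.859 Fe apfu

30.49 wt% MnO ÷ 70.937 g/mol = 0.42982 mol, giving 0.42982 Mn and 0.42982 O.
12.41 wt% FeO ÷ 71.844 g/mol = 0.17274 mol, giving 0.17274 Fe and 0.17274 O.
20.63 wt% Al2O3 ÷ 101.961 g/mol = 0.20233 mol, giving 0.40466 Al and 0.60699 O.
36.13 wt% SiO2 ÷ 60.083 g/mol = 0.60133 mol, giving 0.60133 Si and 1.20266 O.
Oxygen sums to 2.41221; scaling by 12/2.41221 = 4.97469 puts the formula on 12 O.
Fe: 0.17274 × 4.97469 = 0.859 atoms per formula unit.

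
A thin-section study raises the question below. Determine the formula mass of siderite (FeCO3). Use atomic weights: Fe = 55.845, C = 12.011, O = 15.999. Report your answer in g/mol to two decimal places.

The formula mass is the sum 1(55.845) + 1(12.011) + 3(15.999).

115.85 g/mol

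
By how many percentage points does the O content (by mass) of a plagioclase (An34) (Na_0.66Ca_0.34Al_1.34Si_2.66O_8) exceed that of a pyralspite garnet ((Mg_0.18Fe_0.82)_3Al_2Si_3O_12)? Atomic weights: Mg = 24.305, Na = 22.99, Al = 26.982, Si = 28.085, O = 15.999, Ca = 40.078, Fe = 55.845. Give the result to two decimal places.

7.88 percentage points

First mineral: 127.992 g O in 267.654 g formula = 47.82 wt% O.
Second mineral: 191.988 g O in 480.710 g formula = 39.94 wt% O.
47.82% − 39.94% gives a difference of 7.88 percentage points.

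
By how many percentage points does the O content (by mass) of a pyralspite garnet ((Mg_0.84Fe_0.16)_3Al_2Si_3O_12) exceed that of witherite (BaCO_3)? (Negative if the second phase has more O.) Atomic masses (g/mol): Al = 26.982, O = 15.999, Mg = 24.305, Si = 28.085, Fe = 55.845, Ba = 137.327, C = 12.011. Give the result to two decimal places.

First mineral: 191.988 g O in 418.261 g formula = 45.90 wt% O.
Second mineral: 47.997 g O in 197.335 g formula = 24.32 wt% O.
45.90% − 24.32% gives a difference of 21.58 percentage points.

21.58 percentage points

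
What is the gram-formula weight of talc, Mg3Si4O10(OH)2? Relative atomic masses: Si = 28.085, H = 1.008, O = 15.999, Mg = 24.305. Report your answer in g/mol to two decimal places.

379.26 g/mol

Mg: 3 × 24.305 = 72.9150
Si: 4 × 28.085 = 112.3400
O: 12 × 15.999 = 191.9880
H: 2 × 1.008 = 2.0160
Summing the contributions gives the formula mass.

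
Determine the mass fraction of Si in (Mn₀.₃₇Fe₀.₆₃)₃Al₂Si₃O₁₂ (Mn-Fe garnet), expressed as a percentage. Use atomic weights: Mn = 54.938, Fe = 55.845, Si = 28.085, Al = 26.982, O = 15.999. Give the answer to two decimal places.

16.96 mass %

Formula mass = 1.11*54.938 + 1.89*55.845 + 2*26.982 + 3*28.085 + 12*15.999 = 496.735 g/mol, of which 84.255 g is Si.
So Si makes up 84.255/496.735 = 0.1696 of the mass, i.e. 16.96%.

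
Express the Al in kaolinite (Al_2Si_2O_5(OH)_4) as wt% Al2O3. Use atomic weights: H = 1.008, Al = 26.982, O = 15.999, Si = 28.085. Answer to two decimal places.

39.50 wt%

Formula mass = 258.157 g/mol.
2 Al → 1.0000 mol Al2O3 per formula unit; M(Al2O3) = 101.961, so Al2O3 mass = 101.961 g.
101.961/258.157 × 100 = 39.50 wt%.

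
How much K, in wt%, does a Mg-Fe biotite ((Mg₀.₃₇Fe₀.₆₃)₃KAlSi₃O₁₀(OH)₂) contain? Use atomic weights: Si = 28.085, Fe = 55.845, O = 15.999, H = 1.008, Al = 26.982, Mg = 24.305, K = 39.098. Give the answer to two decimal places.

Molar mass of (Mg₀.₃₇Fe₀.₆₃)₃KAlSi₃O₁₀(OH)₂: 1.11×24.305 + 1.89×55.845 + 1×39.098 + 1×26.982 + 3×28.085 + 12×15.999 + 2×1.008 = 476.865 g/mol.
Mass of K per formula unit: 1 × 39.098 = 39.098 g.
Weight fraction K = 39.098 / 476.865 = 0.0820.

8.20 wt%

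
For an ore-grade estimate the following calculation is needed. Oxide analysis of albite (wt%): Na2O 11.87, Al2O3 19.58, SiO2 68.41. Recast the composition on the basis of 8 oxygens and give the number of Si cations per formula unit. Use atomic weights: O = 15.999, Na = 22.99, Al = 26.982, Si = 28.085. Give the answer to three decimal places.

Na2O: 11.87/61.979 = 0.19152 mol → 0.38304 mol Na, 0.19152 mol O.
Al2O3: 19.58/101.961 = 0.19203 mol → 0.38406 mol Al, 0.57609 mol O.
SiO2: 68.41/60.083 = 1.13859 mol → 1.13859 mol Si, 2.27718 mol O.
Total oxygen = 3.04479 mol. Normalization factor = 8/3.04479 = 2.62744.
Si per 8 O = 1.13859 × 2.62744 = 2.992.

2.992 Si apfu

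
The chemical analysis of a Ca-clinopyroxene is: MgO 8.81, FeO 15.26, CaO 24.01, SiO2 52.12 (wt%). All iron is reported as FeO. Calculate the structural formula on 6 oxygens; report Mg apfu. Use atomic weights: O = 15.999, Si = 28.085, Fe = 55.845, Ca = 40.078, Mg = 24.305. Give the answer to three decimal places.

0.506 Mg apfu

8.81 wt% MgO ÷ 40.304 g/mol = 0.21859 mol, giving 0.21859 Mg and 0.21859 O.
15.26 wt% FeO ÷ 71.844 g/mol = 0.21240 mol, giving 0.21240 Fe and 0.21240 O.
24.01 wt% CaO ÷ 56.077 g/mol = 0.42816 mol, giving 0.42816 Ca and 0.42816 O.
52.12 wt% SiO2 ÷ 60.083 g/mol = 0.86747 mol, giving 0.86747 Si and 1.73494 O.
Oxygen sums to 2.59409; scaling by 6/2.59409 = 2.31295 puts the formula on 6 O.
Mg: 0.21859 × 2.31295 = 0.506 atoms per formula unit.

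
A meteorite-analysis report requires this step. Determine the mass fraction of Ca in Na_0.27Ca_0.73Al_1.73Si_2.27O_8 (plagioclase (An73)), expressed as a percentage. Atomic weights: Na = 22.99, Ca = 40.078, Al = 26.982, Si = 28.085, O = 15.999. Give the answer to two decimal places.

Molar mass of Na_0.27Ca_0.73Al_1.73Si_2.27O_8: 0.27·22.99 + 0.73·40.078 + 1.73·26.982 + 2.27·28.085 + 8·15.999 = 273.888 g/mol.
Mass of Ca per formula unit: 0.73 × 40.078 = 29.257 g.
Weight fraction Ca = 29.257 / 273.888 = 0.1068.

10.68 mass %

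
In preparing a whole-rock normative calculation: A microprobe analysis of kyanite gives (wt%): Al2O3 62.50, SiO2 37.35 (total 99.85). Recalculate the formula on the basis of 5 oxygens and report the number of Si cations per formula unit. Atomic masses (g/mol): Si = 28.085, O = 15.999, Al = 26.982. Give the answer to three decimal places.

1.008 Si apfu

62.50 wt% Al2O3 ÷ 101.961 g/mol = 0.61298 mol, giving 1.22596 Al and 1.83894 O.
37.35 wt% SiO2 ÷ 60.083 g/mol = 0.62164 mol, giving 0.62164 Si and 1.24328 O.
Oxygen sums to 3.08222; scaling by 5/3.08222 = 1.62221 puts the formula on 5 O.
Si: 0.62164 × 1.62221 = 1.008 atoms per formula unit.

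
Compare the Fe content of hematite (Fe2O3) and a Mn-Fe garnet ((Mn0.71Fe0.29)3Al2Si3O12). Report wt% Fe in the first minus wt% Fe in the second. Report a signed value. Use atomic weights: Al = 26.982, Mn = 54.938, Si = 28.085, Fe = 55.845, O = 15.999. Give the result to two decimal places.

First mineral: 111.690 g Fe in 159.687 g formula = 69.94 wt% Fe.
Second mineral: 48.585 g Fe in 495.810 g formula = 9.80 wt% Fe.
69.94% − 9.80% gives a difference of 60.14 percentage points.

60.14 percentage points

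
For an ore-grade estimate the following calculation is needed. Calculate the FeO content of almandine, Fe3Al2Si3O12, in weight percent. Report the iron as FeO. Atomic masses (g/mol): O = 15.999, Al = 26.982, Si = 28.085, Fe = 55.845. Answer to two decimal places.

43.30 wt%

M(Fe3Al2Si3O12) = 497.742 g/mol; M(FeO) = 71.844 g/mol.
Moles FeO per formula unit = 3 Fe ÷ 1 = 3.0000.
FeO fraction = (3.0000 × 71.844) / 497.742 = 215.532/497.742 = 0.4330.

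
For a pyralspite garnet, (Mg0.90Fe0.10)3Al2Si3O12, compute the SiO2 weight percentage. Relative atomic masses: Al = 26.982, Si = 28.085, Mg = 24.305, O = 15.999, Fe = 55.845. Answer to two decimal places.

43.69 wt%

Formula mass = 412.584 g/mol.
3 Si → 3.0000 mol SiO2 per formula unit; M(SiO2) = 60.083, so SiO2 mass = 180.249 g.
180.249/412.584 × 100 = 43.69 wt%.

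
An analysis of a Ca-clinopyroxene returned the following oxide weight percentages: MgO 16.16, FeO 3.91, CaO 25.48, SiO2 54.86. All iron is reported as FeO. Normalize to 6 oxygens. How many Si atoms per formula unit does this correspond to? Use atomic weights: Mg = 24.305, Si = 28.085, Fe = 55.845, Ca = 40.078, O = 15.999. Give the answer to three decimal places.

2.002 Si apfu

MgO: 16.16/40.304 = 0.40095 mol → 0.40095 mol Mg, 0.40095 mol O.
FeO: 3.91/71.844 = 0.05442 mol → 0.05442 mol Fe, 0.05442 mol O.
CaO: 25.48/56.077 = 0.45438 mol → 0.45438 mol Ca, 0.45438 mol O.
SiO2: 54.86/60.083 = 0.91307 mol → 0.91307 mol Si, 1.82614 mol O.
Total oxygen = 2.73589 mol. Normalization factor = 6/2.73589 = 2.19307.
Si per 6 O = 0.91307 × 2.19307 = 2.002.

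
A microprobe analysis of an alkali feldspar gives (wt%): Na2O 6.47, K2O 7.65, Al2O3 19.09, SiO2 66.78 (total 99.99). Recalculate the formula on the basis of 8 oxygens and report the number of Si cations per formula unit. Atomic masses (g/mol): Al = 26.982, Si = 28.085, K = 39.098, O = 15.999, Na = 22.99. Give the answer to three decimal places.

2.994 Si apfu

Na2O: 6.47/61.979 = 0.10439 mol → 0.20878 mol Na, 0.10439 mol O.
K2O: 7.65/94.195 = 0.08121 mol → 0.16242 mol K, 0.08121 mol O.
Al2O3: 19.09/101.961 = 0.18723 mol → 0.37446 mol Al, 0.56169 mol O.
SiO2: 66.78/60.083 = 1.11146 mol → 1.11146 mol Si, 2.22292 mol O.
Total oxygen = 2.97021 mol. Normalization factor = 8/2.97021 = 2.69341.
Si per 8 O = 1.11146 × 2.69341 = 2.994.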